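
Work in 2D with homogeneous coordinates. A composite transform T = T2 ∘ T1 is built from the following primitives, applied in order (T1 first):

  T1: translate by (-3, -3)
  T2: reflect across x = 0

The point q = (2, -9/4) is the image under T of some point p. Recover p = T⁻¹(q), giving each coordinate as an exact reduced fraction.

T1 = [1 0 -3; 0 1 -3; 0 0 1]
T2·T1 = [-1 0 3; 0 1 -3; 0 0 1]
det M = -1; M⁻¹ = [-1 0 3; 0 1 3; 0 0 1]
M⁻¹ · (2, -9/4)ᵀ = (1, 3/4)ᵀ

p = (1, 3/4)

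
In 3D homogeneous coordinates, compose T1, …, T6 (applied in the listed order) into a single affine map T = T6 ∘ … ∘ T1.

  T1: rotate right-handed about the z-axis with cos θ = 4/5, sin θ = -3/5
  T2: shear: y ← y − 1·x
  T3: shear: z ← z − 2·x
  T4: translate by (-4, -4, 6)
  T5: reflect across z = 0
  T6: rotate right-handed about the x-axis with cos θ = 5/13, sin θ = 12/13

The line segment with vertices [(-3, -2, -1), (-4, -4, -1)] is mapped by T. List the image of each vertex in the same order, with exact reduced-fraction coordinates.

T1 rotate right-handed about the z-axis with cos θ = 4/5, sin θ = -3/5: (-3, -2, -1) → (-18/5, 1/5, -1); (-4, -4, -1) → (-28/5, -4/5, -1)
T2 shear: y ← y − 1·x: (-18/5, 1/5, -1) → (-18/5, 19/5, -1); (-28/5, -4/5, -1) → (-28/5, 24/5, -1)
T3 shear: z ← z − 2·x: (-18/5, 19/5, -1) → (-18/5, 19/5, 31/5); (-28/5, 24/5, -1) → (-28/5, 24/5, 51/5)
T4 translate by (-4, -4, 6): (-18/5, 19/5, 31/5) → (-38/5, -1/5, 61/5); (-28/5, 24/5, 51/5) → (-48/5, 4/5, 81/5)
T5 reflect across z = 0: (-38/5, -1/5, 61/5) → (-38/5, -1/5, -61/5); (-48/5, 4/5, 81/5) → (-48/5, 4/5, -81/5)
T6 rotate right-handed about the x-axis with cos θ = 5/13, sin θ = 12/13: (-38/5, -1/5, -61/5) → (-38/5, 727/65, -317/65); (-48/5, 4/5, -81/5) → (-48/5, 992/65, -357/65)

image vertices: (-38/5, 727/65, -317/65), (-48/5, 992/65, -357/65)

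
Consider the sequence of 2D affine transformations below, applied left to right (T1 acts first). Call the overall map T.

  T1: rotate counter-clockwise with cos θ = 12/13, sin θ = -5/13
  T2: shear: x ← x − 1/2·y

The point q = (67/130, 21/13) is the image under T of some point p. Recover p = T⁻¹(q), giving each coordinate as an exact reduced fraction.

T1 = [12/13 5/13 0; -5/13 12/13 0; 0 0 1]
T2·T1 = [29/26 -1/13 0; -5/13 12/13 0; 0 0 1]
det M = 1; M⁻¹ = [12/13 1/13 0; 5/13 29/26 0; 0 0 1]
M⁻¹ · (67/130, 21/13)ᵀ = (3/5, 2)ᵀ

p = (3/5, 2)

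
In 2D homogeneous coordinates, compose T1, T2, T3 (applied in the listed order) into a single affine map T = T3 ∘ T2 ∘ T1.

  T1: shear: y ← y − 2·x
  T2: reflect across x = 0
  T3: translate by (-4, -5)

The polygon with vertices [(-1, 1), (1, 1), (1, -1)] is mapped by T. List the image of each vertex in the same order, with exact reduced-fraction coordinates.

image vertices: (-3, -2), (-5, -6), (-5, -8)

T1 shear: y ← y − 2·x: (-1, 1) → (-1, 3); (1, 1) → (1, -1); (1, -1) → (1, -3)
T2 reflect across x = 0: (-1, 3) → (1, 3); (1, -1) → (-1, -1); (1, -3) → (-1, -3)
T3 translate by (-4, -5): (1, 3) → (-3, -2); (-1, -1) → (-5, -6); (-1, -3) → (-5, -8)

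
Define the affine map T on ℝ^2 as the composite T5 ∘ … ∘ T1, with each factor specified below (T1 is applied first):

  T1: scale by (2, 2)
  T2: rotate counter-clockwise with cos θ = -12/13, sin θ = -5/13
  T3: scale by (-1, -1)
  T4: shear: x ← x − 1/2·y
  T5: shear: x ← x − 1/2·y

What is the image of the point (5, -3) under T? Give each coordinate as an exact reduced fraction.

T1 scale by (2, 2): (5, -3) → (10, -6)
T2 rotate counter-clockwise with cos θ = -12/13, sin θ = -5/13: (10, -6) → (-150/13, 22/13)
T3 scale by (-1, -1): (-150/13, 22/13) → (150/13, -22/13)
T4 shear: x ← x − 1/2·y: (150/13, -22/13) → (161/13, -22/13)
T5 shear: x ← x − 1/2·y: (161/13, -22/13) → (172/13, -22/13)

T(p) = (172/13, -22/13)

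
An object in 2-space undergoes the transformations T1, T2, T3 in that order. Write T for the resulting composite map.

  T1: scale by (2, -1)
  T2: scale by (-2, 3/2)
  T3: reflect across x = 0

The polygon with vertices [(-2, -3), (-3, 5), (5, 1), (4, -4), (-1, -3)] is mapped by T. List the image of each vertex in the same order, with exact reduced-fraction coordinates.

T1 scale by (2, -1): (-2, -3) → (-4, 3); (-3, 5) → (-6, -5); (5, 1) → (10, -1); (4, -4) → (8, 4); (-1, -3) → (-2, 3)
T2 scale by (-2, 3/2): (-4, 3) → (8, 9/2); (-6, -5) → (12, -15/2); (10, -1) → (-20, -3/2); (8, 4) → (-16, 6); (-2, 3) → (4, 9/2)
T3 reflect across x = 0: (8, 9/2) → (-8, 9/2); (12, -15/2) → (-12, -15/2); (-20, -3/2) → (20, -3/2); (-16, 6) → (16, 6); (4, 9/2) → (-4, 9/2)

image vertices: (-8, 9/2), (-12, -15/2), (20, -3/2), (16, 6), (-4, 9/2)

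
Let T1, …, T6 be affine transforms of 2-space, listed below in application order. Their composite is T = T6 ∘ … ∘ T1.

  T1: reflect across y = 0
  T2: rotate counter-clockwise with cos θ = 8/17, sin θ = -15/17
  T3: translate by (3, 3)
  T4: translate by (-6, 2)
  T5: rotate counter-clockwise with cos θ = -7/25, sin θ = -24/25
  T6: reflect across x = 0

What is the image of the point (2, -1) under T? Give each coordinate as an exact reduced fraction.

T(p) = (-1652/425, 39/425)

T1 reflect across y = 0: (2, -1) → (2, 1)
T2 rotate counter-clockwise with cos θ = 8/17, sin θ = -15/17: (2, 1) → (31/17, -22/17)
T3 translate by (3, 3): (31/17, -22/17) → (82/17, 29/17)
T4 translate by (-6, 2): (82/17, 29/17) → (-20/17, 63/17)
T5 rotate counter-clockwise with cos θ = -7/25, sin θ = -24/25: (-20/17, 63/17) → (1652/425, 39/425)
T6 reflect across x = 0: (1652/425, 39/425) → (-1652/425, 39/425)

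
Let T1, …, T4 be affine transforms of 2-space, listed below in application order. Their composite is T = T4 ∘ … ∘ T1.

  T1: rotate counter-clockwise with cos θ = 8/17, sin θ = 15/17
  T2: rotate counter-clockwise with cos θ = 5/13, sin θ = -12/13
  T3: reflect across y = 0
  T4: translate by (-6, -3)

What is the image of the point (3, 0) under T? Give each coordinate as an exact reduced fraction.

T1 rotate counter-clockwise with cos θ = 8/17, sin θ = 15/17: (3, 0) → (24/17, 45/17)
T2 rotate counter-clockwise with cos θ = 5/13, sin θ = -12/13: (24/17, 45/17) → (660/221, -63/221)
T3 reflect across y = 0: (660/221, -63/221) → (660/221, 63/221)
T4 translate by (-6, -3): (660/221, 63/221) → (-666/221, -600/221)

T(p) = (-666/221, -600/221)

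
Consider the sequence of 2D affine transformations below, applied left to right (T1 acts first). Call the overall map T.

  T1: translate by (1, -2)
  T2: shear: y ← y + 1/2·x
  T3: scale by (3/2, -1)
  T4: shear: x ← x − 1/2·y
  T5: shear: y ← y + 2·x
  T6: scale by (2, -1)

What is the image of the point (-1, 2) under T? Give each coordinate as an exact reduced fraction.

T1 translate by (1, -2): (-1, 2) → (0, 0)
T2 shear: y ← y + 1/2·x: (0, 0) → (0, 0)
T3 scale by (3/2, -1): (0, 0) → (0, 0)
T4 shear: x ← x − 1/2·y: (0, 0) → (0, 0)
T5 shear: y ← y + 2·x: (0, 0) → (0, 0)
T6 scale by (2, -1): (0, 0) → (0, 0)

T(p) = (0, 0)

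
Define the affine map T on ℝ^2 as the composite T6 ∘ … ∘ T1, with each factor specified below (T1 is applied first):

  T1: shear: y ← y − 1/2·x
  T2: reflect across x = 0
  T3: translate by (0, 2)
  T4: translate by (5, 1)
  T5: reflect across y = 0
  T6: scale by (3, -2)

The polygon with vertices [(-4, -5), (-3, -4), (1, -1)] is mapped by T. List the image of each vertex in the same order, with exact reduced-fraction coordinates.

image vertices: (27, 0), (24, 1), (12, 3)

T1 shear: y ← y − 1/2·x: (-4, -5) → (-4, -3); (-3, -4) → (-3, -5/2); (1, -1) → (1, -3/2)
T2 reflect across x = 0: (-4, -3) → (4, -3); (-3, -5/2) → (3, -5/2); (1, -3/2) → (-1, -3/2)
T3 translate by (0, 2): (4, -3) → (4, -1); (3, -5/2) → (3, -1/2); (-1, -3/2) → (-1, 1/2)
T4 translate by (5, 1): (4, -1) → (9, 0); (3, -1/2) → (8, 1/2); (-1, 1/2) → (4, 3/2)
T5 reflect across y = 0: (9, 0) → (9, 0); (8, 1/2) → (8, -1/2); (4, 3/2) → (4, -3/2)
T6 scale by (3, -2): (9, 0) → (27, 0); (8, -1/2) → (24, 1); (4, -3/2) → (12, 3)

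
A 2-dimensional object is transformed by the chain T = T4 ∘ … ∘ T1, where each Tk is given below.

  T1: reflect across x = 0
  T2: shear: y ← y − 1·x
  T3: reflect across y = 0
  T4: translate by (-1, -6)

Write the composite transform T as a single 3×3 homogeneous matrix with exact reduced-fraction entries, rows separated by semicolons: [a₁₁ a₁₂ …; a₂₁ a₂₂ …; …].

T = [-1 0 -1; -1 -1 -6; 0 0 1]

T1 = [-1 0 0; 0 1 0; 0 0 1]
T2·T1 = [-1 0 0; 1 1 0; 0 0 1]
T3·…·T1 = [-1 0 0; -1 -1 0; 0 0 1]
T4·…·T1 = [-1 0 -1; -1 -1 -6; 0 0 1]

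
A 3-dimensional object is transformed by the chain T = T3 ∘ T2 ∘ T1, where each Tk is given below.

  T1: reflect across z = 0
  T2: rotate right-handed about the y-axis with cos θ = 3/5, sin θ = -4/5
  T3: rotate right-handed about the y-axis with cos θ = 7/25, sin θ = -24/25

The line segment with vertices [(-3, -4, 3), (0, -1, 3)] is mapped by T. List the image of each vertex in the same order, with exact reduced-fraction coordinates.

image vertices: (21/5, -4, -3/5), (12/5, -1, 9/5)

T1 reflect across z = 0: (-3, -4, 3) → (-3, -4, -3); (0, -1, 3) → (0, -1, -3)
T2 rotate right-handed about the y-axis with cos θ = 3/5, sin θ = -4/5: (-3, -4, -3) → (3/5, -4, -21/5); (0, -1, -3) → (12/5, -1, -9/5)
T3 rotate right-handed about the y-axis with cos θ = 7/25, sin θ = -24/25: (3/5, -4, -21/5) → (21/5, -4, -3/5); (12/5, -1, -9/5) → (12/5, -1, 9/5)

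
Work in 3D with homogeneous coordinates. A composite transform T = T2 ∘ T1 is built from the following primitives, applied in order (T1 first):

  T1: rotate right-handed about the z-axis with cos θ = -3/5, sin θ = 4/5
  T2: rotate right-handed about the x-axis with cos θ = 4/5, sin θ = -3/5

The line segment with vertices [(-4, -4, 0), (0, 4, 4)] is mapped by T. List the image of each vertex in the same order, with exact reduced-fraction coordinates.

T1 rotate right-handed about the z-axis with cos θ = -3/5, sin θ = 4/5: (-4, -4, 0) → (28/5, -4/5, 0); (0, 4, 4) → (-16/5, -12/5, 4)
T2 rotate right-handed about the x-axis with cos θ = 4/5, sin θ = -3/5: (28/5, -4/5, 0) → (28/5, -16/25, 12/25); (-16/5, -12/5, 4) → (-16/5, 12/25, 116/25)

image vertices: (28/5, -16/25, 12/25), (-16/5, 12/25, 116/25)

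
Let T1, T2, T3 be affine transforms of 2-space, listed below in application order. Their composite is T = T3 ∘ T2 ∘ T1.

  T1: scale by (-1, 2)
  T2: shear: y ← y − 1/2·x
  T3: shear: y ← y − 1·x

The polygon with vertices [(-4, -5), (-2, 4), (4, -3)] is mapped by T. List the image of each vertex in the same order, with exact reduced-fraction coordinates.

T1 scale by (-1, 2): (-4, -5) → (4, -10); (-2, 4) → (2, 8); (4, -3) → (-4, -6)
T2 shear: y ← y − 1/2·x: (4, -10) → (4, -12); (2, 8) → (2, 7); (-4, -6) → (-4, -4)
T3 shear: y ← y − 1·x: (4, -12) → (4, -16); (2, 7) → (2, 5); (-4, -4) → (-4, 0)

image vertices: (4, -16), (2, 5), (-4, 0)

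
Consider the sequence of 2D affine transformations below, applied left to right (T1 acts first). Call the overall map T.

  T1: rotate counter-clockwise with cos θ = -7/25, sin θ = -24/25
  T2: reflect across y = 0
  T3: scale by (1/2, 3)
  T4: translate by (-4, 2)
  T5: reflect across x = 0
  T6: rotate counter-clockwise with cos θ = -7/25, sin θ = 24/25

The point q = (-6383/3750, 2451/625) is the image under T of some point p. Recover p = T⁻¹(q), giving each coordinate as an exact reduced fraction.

T1 = [-7/25 24/25 0; -24/25 -7/25 0; 0 0 1]
T2·T1 = [-7/25 24/25 0; 24/25 7/25 0; 0 0 1]
T3·…·T1 = [-7/50 12/25 0; 72/25 21/25 0; 0 0 1]
T4·…·T1 = [-7/50 12/25 -4; 72/25 21/25 2; 0 0 1]
T5·…·T1 = [7/50 -12/25 4; 72/25 21/25 2; 0 0 1]
T6·…·T1 = [-701/250 -84/125 -76/25; -84/125 -87/125 82/25; 0 0 1]
det M = 3/2; M⁻¹ = [-58/125 56/125 -72/25; 56/125 -701/375 562/75; 0 0 1]
M⁻¹ · (-6383/3750, 2451/625)ᵀ = (-1/3, -3/5)ᵀ

p = (-1/3, -3/5)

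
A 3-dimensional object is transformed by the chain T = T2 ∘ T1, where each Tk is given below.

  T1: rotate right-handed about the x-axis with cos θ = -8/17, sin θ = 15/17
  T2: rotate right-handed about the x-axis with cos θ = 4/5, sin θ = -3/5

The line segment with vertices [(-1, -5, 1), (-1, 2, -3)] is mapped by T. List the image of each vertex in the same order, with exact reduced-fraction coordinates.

T1 rotate right-handed about the x-axis with cos θ = -8/17, sin θ = 15/17: (-1, -5, 1) → (-1, 25/17, -83/17); (-1, 2, -3) → (-1, 29/17, 54/17)
T2 rotate right-handed about the x-axis with cos θ = 4/5, sin θ = -3/5: (-1, 25/17, -83/17) → (-1, -149/85, -407/85); (-1, 29/17, 54/17) → (-1, 278/85, 129/85)

image vertices: (-1, -149/85, -407/85), (-1, 278/85, 129/85)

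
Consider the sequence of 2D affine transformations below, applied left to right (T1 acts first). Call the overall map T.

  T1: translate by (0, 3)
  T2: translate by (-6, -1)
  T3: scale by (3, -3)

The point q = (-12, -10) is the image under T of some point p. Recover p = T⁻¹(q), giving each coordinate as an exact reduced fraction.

p = (2, 4/3)

T1 = [1 0 0; 0 1 3; 0 0 1]
T2·T1 = [1 0 -6; 0 1 2; 0 0 1]
T3·…·T1 = [3 0 -18; 0 -3 -6; 0 0 1]
det M = -9; M⁻¹ = [1/3 0 6; 0 -1/3 -2; 0 0 1]
M⁻¹ · (-12, -10)ᵀ = (2, 4/3)ᵀ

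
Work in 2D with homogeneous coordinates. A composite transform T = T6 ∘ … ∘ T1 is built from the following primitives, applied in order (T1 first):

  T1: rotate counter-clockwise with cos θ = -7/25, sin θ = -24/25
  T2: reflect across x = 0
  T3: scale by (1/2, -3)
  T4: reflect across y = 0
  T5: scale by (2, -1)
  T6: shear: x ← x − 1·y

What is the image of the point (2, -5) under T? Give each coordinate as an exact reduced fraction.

T(p) = (19/5, 39/25)

T1 rotate counter-clockwise with cos θ = -7/25, sin θ = -24/25: (2, -5) → (-134/25, -13/25)
T2 reflect across x = 0: (-134/25, -13/25) → (134/25, -13/25)
T3 scale by (1/2, -3): (134/25, -13/25) → (67/25, 39/25)
T4 reflect across y = 0: (67/25, 39/25) → (67/25, -39/25)
T5 scale by (2, -1): (67/25, -39/25) → (134/25, 39/25)
T6 shear: x ← x − 1·y: (134/25, 39/25) → (19/5, 39/25)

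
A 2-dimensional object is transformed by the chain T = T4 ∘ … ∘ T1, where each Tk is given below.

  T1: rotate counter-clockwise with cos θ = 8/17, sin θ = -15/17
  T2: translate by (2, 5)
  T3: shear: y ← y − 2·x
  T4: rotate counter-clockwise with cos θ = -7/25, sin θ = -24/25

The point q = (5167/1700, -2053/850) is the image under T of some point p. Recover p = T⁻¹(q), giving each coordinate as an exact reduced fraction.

T1 = [8/17 15/17 0; -15/17 8/17 0; 0 0 1]
T2·T1 = [8/17 15/17 2; -15/17 8/17 5; 0 0 1]
T3·…·T1 = [8/17 15/17 2; -31/17 -22/17 1; 0 0 1]
T4·…·T1 = [-32/17 -633/425 2/5; 1/17 -206/425 -11/5; 0 0 1]
det M = 1; M⁻¹ = [-206/425 633/425 59/17; -1/17 -32/17 -70/17; 0 0 1]
M⁻¹ · (5167/1700, -2053/850)ᵀ = (-8/5, 1/4)ᵀ

p = (-8/5, 1/4)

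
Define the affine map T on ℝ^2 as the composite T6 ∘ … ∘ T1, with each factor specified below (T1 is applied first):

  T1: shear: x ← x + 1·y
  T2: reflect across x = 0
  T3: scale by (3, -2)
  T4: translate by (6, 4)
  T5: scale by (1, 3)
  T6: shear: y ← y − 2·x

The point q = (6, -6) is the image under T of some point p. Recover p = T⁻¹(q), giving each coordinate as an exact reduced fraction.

T1 = [1 1 0; 0 1 0; 0 0 1]
T2·T1 = [-1 -1 0; 0 1 0; 0 0 1]
T3·…·T1 = [-3 -3 0; 0 -2 0; 0 0 1]
T4·…·T1 = [-3 -3 6; 0 -2 4; 0 0 1]
T5·…·T1 = [-3 -3 6; 0 -6 12; 0 0 1]
T6·…·T1 = [-3 -3 6; 6 0 0; 0 0 1]
det M = 18; M⁻¹ = [0 1/6 0; -1/3 -1/6 2; 0 0 1]
M⁻¹ · (6, -6)ᵀ = (-1, 1)ᵀ

p = (-1, 1)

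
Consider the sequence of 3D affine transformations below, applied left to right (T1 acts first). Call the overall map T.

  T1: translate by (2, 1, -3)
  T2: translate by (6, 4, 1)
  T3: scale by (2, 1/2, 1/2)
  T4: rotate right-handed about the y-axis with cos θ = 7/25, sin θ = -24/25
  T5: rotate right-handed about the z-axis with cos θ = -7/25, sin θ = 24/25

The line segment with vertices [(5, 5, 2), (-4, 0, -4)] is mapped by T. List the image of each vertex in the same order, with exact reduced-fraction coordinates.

image vertices: (-4274/625, 3493/625, 624/25), (-2396/625, 5269/1250, 171/25)

T1 translate by (2, 1, -3): (5, 5, 2) → (7, 6, -1); (-4, 0, -4) → (-2, 1, -7)
T2 translate by (6, 4, 1): (7, 6, -1) → (13, 10, 0); (-2, 1, -7) → (4, 5, -6)
T3 scale by (2, 1/2, 1/2): (13, 10, 0) → (26, 5, 0); (4, 5, -6) → (8, 5/2, -3)
T4 rotate right-handed about the y-axis with cos θ = 7/25, sin θ = -24/25: (26, 5, 0) → (182/25, 5, 624/25); (8, 5/2, -3) → (128/25, 5/2, 171/25)
T5 rotate right-handed about the z-axis with cos θ = -7/25, sin θ = 24/25: (182/25, 5, 624/25) → (-4274/625, 3493/625, 624/25); (128/25, 5/2, 171/25) → (-2396/625, 5269/1250, 171/25)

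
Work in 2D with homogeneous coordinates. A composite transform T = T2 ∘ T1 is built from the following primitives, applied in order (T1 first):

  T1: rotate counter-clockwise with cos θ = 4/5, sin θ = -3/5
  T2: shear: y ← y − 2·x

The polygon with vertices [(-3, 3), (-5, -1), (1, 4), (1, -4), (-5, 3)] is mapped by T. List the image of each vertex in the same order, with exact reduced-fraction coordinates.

T1 rotate counter-clockwise with cos θ = 4/5, sin θ = -3/5: (-3, 3) → (-3/5, 21/5); (-5, -1) → (-23/5, 11/5); (1, 4) → (16/5, 13/5); (1, -4) → (-8/5, -19/5); (-5, 3) → (-11/5, 27/5)
T2 shear: y ← y − 2·x: (-3/5, 21/5) → (-3/5, 27/5); (-23/5, 11/5) → (-23/5, 57/5); (16/5, 13/5) → (16/5, -19/5); (-8/5, -19/5) → (-8/5, -3/5); (-11/5, 27/5) → (-11/5, 49/5)

image vertices: (-3/5, 27/5), (-23/5, 57/5), (16/5, -19/5), (-8/5, -3/5), (-11/5, 49/5)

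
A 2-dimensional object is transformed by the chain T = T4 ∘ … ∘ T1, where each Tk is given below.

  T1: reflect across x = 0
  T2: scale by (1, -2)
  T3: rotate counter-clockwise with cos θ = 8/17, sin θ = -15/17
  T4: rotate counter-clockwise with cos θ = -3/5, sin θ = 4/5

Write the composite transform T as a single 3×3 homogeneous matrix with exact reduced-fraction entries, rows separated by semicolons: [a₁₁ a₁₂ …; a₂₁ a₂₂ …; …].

T1 = [-1 0 0; 0 1 0; 0 0 1]
T2·T1 = [-1 0 0; 0 -2 0; 0 0 1]
T3·…·T1 = [-8/17 -30/17 0; 15/17 -16/17 0; 0 0 1]
T4·…·T1 = [-36/85 154/85 0; -77/85 -72/85 0; 0 0 1]

T = [-36/85 154/85 0; -77/85 -72/85 0; 0 0 1]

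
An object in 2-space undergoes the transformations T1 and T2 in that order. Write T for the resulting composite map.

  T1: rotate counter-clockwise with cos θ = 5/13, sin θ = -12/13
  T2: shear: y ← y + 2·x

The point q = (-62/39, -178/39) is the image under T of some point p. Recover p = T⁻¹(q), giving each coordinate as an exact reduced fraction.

p = (2/3, -2)

T1 = [5/13 12/13 0; -12/13 5/13 0; 0 0 1]
T2·T1 = [5/13 12/13 0; -2/13 29/13 0; 0 0 1]
det M = 1; M⁻¹ = [29/13 -12/13 0; 2/13 5/13 0; 0 0 1]
M⁻¹ · (-62/39, -178/39)ᵀ = (2/3, -2)ᵀ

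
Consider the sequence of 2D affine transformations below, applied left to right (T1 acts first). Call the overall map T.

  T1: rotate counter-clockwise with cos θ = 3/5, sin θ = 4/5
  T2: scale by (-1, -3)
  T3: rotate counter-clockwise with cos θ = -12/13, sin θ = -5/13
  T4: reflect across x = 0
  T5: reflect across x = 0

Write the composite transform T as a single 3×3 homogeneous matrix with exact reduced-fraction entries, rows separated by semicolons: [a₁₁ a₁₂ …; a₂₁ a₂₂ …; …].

T1 = [3/5 -4/5 0; 4/5 3/5 0; 0 0 1]
T2·T1 = [-3/5 4/5 0; -12/5 -9/5 0; 0 0 1]
T3·…·T1 = [-24/65 -93/65 0; 159/65 88/65 0; 0 0 1]
T4·…·T1 = [24/65 93/65 0; 159/65 88/65 0; 0 0 1]
T5·…·T1 = [-24/65 -93/65 0; 159/65 88/65 0; 0 0 1]

T = [-24/65 -93/65 0; 159/65 88/65 0; 0 0 1]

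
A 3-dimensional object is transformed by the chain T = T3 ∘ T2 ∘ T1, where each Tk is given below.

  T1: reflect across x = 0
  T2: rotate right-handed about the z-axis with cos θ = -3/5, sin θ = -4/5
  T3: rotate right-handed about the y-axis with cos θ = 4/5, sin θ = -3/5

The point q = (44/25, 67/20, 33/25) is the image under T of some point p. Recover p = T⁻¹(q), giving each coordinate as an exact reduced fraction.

p = (4, -1/4, 0)

T1 = [-1 0 0 0; 0 1 0 0; 0 0 1 0; 0 0 0 1]
T2·T1 = [3/5 4/5 0 0; 4/5 -3/5 0 0; 0 0 1 0; 0 0 0 1]
T3·…·T1 = [12/25 16/25 -3/5 0; 4/5 -3/5 0 0; 9/25 12/25 4/5 0; 0 0 0 1]
det M = -1; M⁻¹ = [12/25 4/5 9/25 0; 16/25 -3/5 12/25 0; -3/5 0 4/5 0; 0 0 0 1]
M⁻¹ · (44/25, 67/20, 33/25)ᵀ = (4, -1/4, 0)ᵀ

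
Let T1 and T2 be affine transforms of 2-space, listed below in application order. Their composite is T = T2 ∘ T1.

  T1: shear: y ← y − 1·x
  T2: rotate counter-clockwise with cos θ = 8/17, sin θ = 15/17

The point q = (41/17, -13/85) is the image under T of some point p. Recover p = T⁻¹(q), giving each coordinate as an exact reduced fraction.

T1 = [1 0 0; -1 1 0; 0 0 1]
T2·T1 = [23/17 -15/17 0; 7/17 8/17 0; 0 0 1]
det M = 1; M⁻¹ = [8/17 15/17 0; -7/17 23/17 0; 0 0 1]
M⁻¹ · (41/17, -13/85)ᵀ = (1, -6/5)ᵀ

p = (1, -6/5)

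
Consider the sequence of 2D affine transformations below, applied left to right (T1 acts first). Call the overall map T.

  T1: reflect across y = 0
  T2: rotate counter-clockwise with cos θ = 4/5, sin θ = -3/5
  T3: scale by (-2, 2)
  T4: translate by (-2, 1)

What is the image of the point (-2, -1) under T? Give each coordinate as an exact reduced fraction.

T(p) = (0, 5)

T1 reflect across y = 0: (-2, -1) → (-2, 1)
T2 rotate counter-clockwise with cos θ = 4/5, sin θ = -3/5: (-2, 1) → (-1, 2)
T3 scale by (-2, 2): (-1, 2) → (2, 4)
T4 translate by (-2, 1): (2, 4) → (0, 5)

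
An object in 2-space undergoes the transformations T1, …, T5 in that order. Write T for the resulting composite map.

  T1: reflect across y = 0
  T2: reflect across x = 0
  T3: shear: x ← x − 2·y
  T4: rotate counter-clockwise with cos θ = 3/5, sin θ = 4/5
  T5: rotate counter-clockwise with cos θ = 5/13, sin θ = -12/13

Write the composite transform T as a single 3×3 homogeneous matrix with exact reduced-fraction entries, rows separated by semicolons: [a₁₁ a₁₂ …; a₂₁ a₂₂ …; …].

T = [-63/65 22/13 0; 16/65 -19/13 0; 0 0 1]

T1 = [1 0 0; 0 -1 0; 0 0 1]
T2·T1 = [-1 0 0; 0 -1 0; 0 0 1]
T3·…·T1 = [-1 2 0; 0 -1 0; 0 0 1]
T4·…·T1 = [-3/5 2 0; -4/5 1 0; 0 0 1]
T5·…·T1 = [-63/65 22/13 0; 16/65 -19/13 0; 0 0 1]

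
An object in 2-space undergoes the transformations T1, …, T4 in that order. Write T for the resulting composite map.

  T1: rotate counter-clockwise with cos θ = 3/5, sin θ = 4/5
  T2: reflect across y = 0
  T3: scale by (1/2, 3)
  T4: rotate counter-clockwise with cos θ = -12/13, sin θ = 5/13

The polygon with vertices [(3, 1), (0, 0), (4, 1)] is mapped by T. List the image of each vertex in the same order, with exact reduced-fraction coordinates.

T1 rotate counter-clockwise with cos θ = 3/5, sin θ = 4/5: (3, 1) → (1, 3); (0, 0) → (0, 0); (4, 1) → (8/5, 19/5)
T2 reflect across y = 0: (1, 3) → (1, -3); (0, 0) → (0, 0); (8/5, 19/5) → (8/5, -19/5)
T3 scale by (1/2, 3): (1, -3) → (1/2, -9); (0, 0) → (0, 0); (8/5, -19/5) → (4/5, -57/5)
T4 rotate counter-clockwise with cos θ = -12/13, sin θ = 5/13: (1/2, -9) → (3, 17/2); (0, 0) → (0, 0); (4/5, -57/5) → (237/65, 704/65)

image vertices: (3, 17/2), (0, 0), (237/65, 704/65)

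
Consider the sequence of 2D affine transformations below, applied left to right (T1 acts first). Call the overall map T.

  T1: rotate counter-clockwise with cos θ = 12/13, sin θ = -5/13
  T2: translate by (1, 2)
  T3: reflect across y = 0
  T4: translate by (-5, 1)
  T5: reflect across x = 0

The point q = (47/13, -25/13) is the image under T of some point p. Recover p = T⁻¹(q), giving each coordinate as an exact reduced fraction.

p = (0, 1)

T1 = [12/13 5/13 0; -5/13 12/13 0; 0 0 1]
T2·T1 = [12/13 5/13 1; -5/13 12/13 2; 0 0 1]
T3·…·T1 = [12/13 5/13 1; 5/13 -12/13 -2; 0 0 1]
T4·…·T1 = [12/13 5/13 -4; 5/13 -12/13 -1; 0 0 1]
T5·…·T1 = [-12/13 -5/13 4; 5/13 -12/13 -1; 0 0 1]
det M = 1; M⁻¹ = [-12/13 5/13 53/13; -5/13 -12/13 8/13; 0 0 1]
M⁻¹ · (47/13, -25/13)ᵀ = (0, 1)ᵀ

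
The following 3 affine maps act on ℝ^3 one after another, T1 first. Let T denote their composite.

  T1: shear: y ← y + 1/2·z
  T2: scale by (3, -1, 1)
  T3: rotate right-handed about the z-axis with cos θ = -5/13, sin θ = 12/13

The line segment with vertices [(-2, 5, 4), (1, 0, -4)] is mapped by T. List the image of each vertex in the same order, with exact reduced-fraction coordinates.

image vertices: (114/13, -37/13, 4), (-3, 2, -4)

T1 shear: y ← y + 1/2·z: (-2, 5, 4) → (-2, 7, 4); (1, 0, -4) → (1, -2, -4)
T2 scale by (3, -1, 1): (-2, 7, 4) → (-6, -7, 4); (1, -2, -4) → (3, 2, -4)
T3 rotate right-handed about the z-axis with cos θ = -5/13, sin θ = 12/13: (-6, -7, 4) → (114/13, -37/13, 4); (3, 2, -4) → (-3, 2, -4)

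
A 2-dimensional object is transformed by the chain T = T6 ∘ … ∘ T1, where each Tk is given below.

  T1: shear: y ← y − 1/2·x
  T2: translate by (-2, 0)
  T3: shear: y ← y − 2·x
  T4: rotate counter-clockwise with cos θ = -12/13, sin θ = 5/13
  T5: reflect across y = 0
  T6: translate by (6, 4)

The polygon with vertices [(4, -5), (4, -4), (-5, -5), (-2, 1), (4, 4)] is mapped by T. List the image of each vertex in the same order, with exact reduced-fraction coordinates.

T1 shear: y ← y − 1/2·x: (4, -5) → (4, -7); (4, -4) → (4, -6); (-5, -5) → (-5, -5/2); (-2, 1) → (-2, 2); (4, 4) → (4, 2)
T2 translate by (-2, 0): (4, -7) → (2, -7); (4, -6) → (2, -6); (-5, -5/2) → (-7, -5/2); (-2, 2) → (-4, 2); (4, 2) → (2, 2)
T3 shear: y ← y − 2·x: (2, -7) → (2, -11); (2, -6) → (2, -10); (-7, -5/2) → (-7, 23/2); (-4, 2) → (-4, 10); (2, 2) → (2, -2)
T4 rotate counter-clockwise with cos θ = -12/13, sin θ = 5/13: (2, -11) → (31/13, 142/13); (2, -10) → (2, 10); (-7, 23/2) → (53/26, -173/13); (-4, 10) → (-2/13, -140/13); (2, -2) → (-14/13, 34/13)
T5 reflect across y = 0: (31/13, 142/13) → (31/13, -142/13); (2, 10) → (2, -10); (53/26, -173/13) → (53/26, 173/13); (-2/13, -140/13) → (-2/13, 140/13); (-14/13, 34/13) → (-14/13, -34/13)
T6 translate by (6, 4): (31/13, -142/13) → (109/13, -90/13); (2, -10) → (8, -6); (53/26, 173/13) → (209/26, 225/13); (-2/13, 140/13) → (76/13, 192/13); (-14/13, -34/13) → (64/13, 18/13)

image vertices: (109/13, -90/13), (8, -6), (209/26, 225/13), (76/13, 192/13), (64/13, 18/13)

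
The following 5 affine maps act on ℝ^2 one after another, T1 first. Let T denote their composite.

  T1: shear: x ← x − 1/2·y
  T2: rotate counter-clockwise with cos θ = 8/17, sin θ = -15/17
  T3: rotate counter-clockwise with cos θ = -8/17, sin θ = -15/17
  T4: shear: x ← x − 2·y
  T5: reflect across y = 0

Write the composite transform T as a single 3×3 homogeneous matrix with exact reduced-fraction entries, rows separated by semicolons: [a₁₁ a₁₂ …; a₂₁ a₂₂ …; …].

T1 = [1 -1/2 0; 0 1 0; 0 0 1]
T2·T1 = [8/17 11/17 0; -15/17 31/34 0; 0 0 1]
T3·…·T1 = [-1 1/2 0; 0 -1 0; 0 0 1]
T4·…·T1 = [-1 5/2 0; 0 -1 0; 0 0 1]
T5·…·T1 = [-1 5/2 0; 0 1 0; 0 0 1]

T = [-1 5/2 0; 0 1 0; 0 0 1]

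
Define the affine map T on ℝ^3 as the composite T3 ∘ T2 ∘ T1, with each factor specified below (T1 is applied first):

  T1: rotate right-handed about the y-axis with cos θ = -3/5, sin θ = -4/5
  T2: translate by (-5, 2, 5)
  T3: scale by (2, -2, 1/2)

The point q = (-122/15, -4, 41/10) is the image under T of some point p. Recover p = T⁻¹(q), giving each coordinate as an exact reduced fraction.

p = (2, 0, -8/3)

T1 = [-3/5 0 -4/5 0; 0 1 0 0; 4/5 0 -3/5 0; 0 0 0 1]
T2·T1 = [-3/5 0 -4/5 -5; 0 1 0 2; 4/5 0 -3/5 5; 0 0 0 1]
T3·…·T1 = [-6/5 0 -8/5 -10; 0 -2 0 -4; 2/5 0 -3/10 5/2; 0 0 0 1]
det M = -2; M⁻¹ = [-3/10 0 8/5 -7; 0 -1/2 0 -2; -2/5 0 -6/5 -1; 0 0 0 1]
M⁻¹ · (-122/15, -4, 41/10)ᵀ = (2, 0, -8/3)ᵀ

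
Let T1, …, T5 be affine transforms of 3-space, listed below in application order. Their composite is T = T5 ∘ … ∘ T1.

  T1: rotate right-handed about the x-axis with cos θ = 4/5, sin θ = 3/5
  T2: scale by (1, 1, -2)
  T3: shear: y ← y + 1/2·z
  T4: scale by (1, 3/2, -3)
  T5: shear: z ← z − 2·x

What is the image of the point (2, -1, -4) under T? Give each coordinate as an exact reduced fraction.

T(p) = (2, 81/10, -134/5)

T1 rotate right-handed about the x-axis with cos θ = 4/5, sin θ = 3/5: (2, -1, -4) → (2, 8/5, -19/5)
T2 scale by (1, 1, -2): (2, 8/5, -19/5) → (2, 8/5, 38/5)
T3 shear: y ← y + 1/2·z: (2, 8/5, 38/5) → (2, 27/5, 38/5)
T4 scale by (1, 3/2, -3): (2, 27/5, 38/5) → (2, 81/10, -114/5)
T5 shear: z ← z − 2·x: (2, 81/10, -114/5) → (2, 81/10, -134/5)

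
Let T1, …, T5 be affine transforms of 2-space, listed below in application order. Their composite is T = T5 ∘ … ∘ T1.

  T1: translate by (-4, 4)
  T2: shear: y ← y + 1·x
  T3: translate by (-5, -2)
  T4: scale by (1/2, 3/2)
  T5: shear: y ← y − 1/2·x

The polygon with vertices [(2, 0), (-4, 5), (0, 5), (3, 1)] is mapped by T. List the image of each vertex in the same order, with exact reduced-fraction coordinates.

T1 translate by (-4, 4): (2, 0) → (-2, 4); (-4, 5) → (-8, 9); (0, 5) → (-4, 9); (3, 1) → (-1, 5)
T2 shear: y ← y + 1·x: (-2, 4) → (-2, 2); (-8, 9) → (-8, 1); (-4, 9) → (-4, 5); (-1, 5) → (-1, 4)
T3 translate by (-5, -2): (-2, 2) → (-7, 0); (-8, 1) → (-13, -1); (-4, 5) → (-9, 3); (-1, 4) → (-6, 2)
T4 scale by (1/2, 3/2): (-7, 0) → (-7/2, 0); (-13, -1) → (-13/2, -3/2); (-9, 3) → (-9/2, 9/2); (-6, 2) → (-3, 3)
T5 shear: y ← y − 1/2·x: (-7/2, 0) → (-7/2, 7/4); (-13/2, -3/2) → (-13/2, 7/4); (-9/2, 9/2) → (-9/2, 27/4); (-3, 3) → (-3, 9/2)

image vertices: (-7/2, 7/4), (-13/2, 7/4), (-9/2, 27/4), (-3, 9/2)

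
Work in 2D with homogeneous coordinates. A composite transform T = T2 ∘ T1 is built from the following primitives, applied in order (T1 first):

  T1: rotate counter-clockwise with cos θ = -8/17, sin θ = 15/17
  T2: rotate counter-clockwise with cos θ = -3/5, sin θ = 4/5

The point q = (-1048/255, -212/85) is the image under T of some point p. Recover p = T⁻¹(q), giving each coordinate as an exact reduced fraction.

p = (4, -8/3)

T1 = [-8/17 -15/17 0; 15/17 -8/17 0; 0 0 1]
T2·T1 = [-36/85 77/85 0; -77/85 -36/85 0; 0 0 1]
det M = 1; M⁻¹ = [-36/85 -77/85 0; 77/85 -36/85 0; 0 0 1]
M⁻¹ · (-1048/255, -212/85)ᵀ = (4, -8/3)ᵀ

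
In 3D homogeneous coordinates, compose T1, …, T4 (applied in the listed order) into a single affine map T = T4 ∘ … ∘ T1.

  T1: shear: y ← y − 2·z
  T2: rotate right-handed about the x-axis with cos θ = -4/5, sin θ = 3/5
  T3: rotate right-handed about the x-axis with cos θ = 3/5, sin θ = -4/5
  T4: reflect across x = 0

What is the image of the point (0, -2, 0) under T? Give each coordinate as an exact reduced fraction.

T(p) = (0, 0, -2)

T1 shear: y ← y − 2·z: (0, -2, 0) → (0, -2, 0)
T2 rotate right-handed about the x-axis with cos θ = -4/5, sin θ = 3/5: (0, -2, 0) → (0, 8/5, -6/5)
T3 rotate right-handed about the x-axis with cos θ = 3/5, sin θ = -4/5: (0, 8/5, -6/5) → (0, 0, -2)
T4 reflect across x = 0: (0, 0, -2) → (0, 0, -2)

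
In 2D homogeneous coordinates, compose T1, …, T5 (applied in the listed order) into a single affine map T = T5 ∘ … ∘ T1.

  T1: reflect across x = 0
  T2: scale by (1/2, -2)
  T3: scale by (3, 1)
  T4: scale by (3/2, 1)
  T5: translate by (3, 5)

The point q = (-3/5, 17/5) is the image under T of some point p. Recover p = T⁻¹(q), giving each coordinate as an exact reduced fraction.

T1 = [-1 0 0; 0 1 0; 0 0 1]
T2·T1 = [-1/2 0 0; 0 -2 0; 0 0 1]
T3·…·T1 = [-3/2 0 0; 0 -2 0; 0 0 1]
T4·…·T1 = [-9/4 0 0; 0 -2 0; 0 0 1]
T5·…·T1 = [-9/4 0 3; 0 -2 5; 0 0 1]
det M = 9/2; M⁻¹ = [-4/9 0 4/3; 0 -1/2 5/2; 0 0 1]
M⁻¹ · (-3/5, 17/5)ᵀ = (8/5, 4/5)ᵀ

p = (8/5, 4/5)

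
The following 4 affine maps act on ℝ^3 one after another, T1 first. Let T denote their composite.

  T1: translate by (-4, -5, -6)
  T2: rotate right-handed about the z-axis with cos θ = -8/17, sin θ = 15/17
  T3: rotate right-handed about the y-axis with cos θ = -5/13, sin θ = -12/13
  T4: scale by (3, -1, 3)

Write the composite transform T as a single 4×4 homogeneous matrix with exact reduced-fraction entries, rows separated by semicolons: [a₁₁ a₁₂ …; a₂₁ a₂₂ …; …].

T1 = [1 0 0 -4; 0 1 0 -5; 0 0 1 -6; 0 0 0 1]
T2·T1 = [-8/17 -15/17 0 107/17; 15/17 -8/17 0 -20/17; 0 0 1 -6; 0 0 0 1]
T3·…·T1 = [40/221 75/221 -12/13 53/17; 15/17 -8/17 0 -20/17; -96/221 -180/221 -5/13 138/17; 0 0 0 1]
T4·…·T1 = [120/221 225/221 -36/13 159/17; -15/17 8/17 0 20/17; -288/221 -540/221 -15/13 414/17; 0 0 0 1]

T = [120/221 225/221 -36/13 159/17; -15/17 8/17 0 20/17; -288/221 -540/221 -15/13 414/17; 0 0 0 1]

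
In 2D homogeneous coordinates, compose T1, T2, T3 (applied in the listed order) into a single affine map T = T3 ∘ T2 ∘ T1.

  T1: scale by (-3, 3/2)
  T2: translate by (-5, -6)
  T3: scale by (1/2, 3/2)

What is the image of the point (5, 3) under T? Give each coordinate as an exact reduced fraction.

T(p) = (-10, -9/4)

T1 scale by (-3, 3/2): (5, 3) → (-15, 9/2)
T2 translate by (-5, -6): (-15, 9/2) → (-20, -3/2)
T3 scale by (1/2, 3/2): (-20, -3/2) → (-10, -9/4)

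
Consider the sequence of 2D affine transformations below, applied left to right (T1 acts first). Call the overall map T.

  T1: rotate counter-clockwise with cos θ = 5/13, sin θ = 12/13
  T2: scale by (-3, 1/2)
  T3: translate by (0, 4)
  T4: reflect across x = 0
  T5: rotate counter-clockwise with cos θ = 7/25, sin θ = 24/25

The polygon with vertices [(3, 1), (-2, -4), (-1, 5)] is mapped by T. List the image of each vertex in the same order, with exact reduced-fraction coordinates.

image vertices: (-129/25, 1447/650), (6/25, 2946/325), (-213/25, -657/50)

T1 rotate counter-clockwise with cos θ = 5/13, sin θ = 12/13: (3, 1) → (3/13, 41/13); (-2, -4) → (38/13, -44/13); (-1, 5) → (-5, 1)
T2 scale by (-3, 1/2): (3/13, 41/13) → (-9/13, 41/26); (38/13, -44/13) → (-114/13, -22/13); (-5, 1) → (15, 1/2)
T3 translate by (0, 4): (-9/13, 41/26) → (-9/13, 145/26); (-114/13, -22/13) → (-114/13, 30/13); (15, 1/2) → (15, 9/2)
T4 reflect across x = 0: (-9/13, 145/26) → (9/13, 145/26); (-114/13, 30/13) → (114/13, 30/13); (15, 9/2) → (-15, 9/2)
T5 rotate counter-clockwise with cos θ = 7/25, sin θ = 24/25: (9/13, 145/26) → (-129/25, 1447/650); (114/13, 30/13) → (6/25, 2946/325); (-15, 9/2) → (-213/25, -657/50)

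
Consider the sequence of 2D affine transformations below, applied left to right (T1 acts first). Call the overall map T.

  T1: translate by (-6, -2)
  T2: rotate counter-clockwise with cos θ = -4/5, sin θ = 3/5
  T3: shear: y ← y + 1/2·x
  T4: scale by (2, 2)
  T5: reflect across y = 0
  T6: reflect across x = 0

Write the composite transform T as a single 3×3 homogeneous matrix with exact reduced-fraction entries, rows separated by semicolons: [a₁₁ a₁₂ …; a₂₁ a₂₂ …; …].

T = [8/5 6/5 -12; -2/5 11/5 -2; 0 0 1]

T1 = [1 0 -6; 0 1 -2; 0 0 1]
T2·T1 = [-4/5 -3/5 6; 3/5 -4/5 -2; 0 0 1]
T3·…·T1 = [-4/5 -3/5 6; 1/5 -11/10 1; 0 0 1]
T4·…·T1 = [-8/5 -6/5 12; 2/5 -11/5 2; 0 0 1]
T5·…·T1 = [-8/5 -6/5 12; -2/5 11/5 -2; 0 0 1]
T6·…·T1 = [8/5 6/5 -12; -2/5 11/5 -2; 0 0 1]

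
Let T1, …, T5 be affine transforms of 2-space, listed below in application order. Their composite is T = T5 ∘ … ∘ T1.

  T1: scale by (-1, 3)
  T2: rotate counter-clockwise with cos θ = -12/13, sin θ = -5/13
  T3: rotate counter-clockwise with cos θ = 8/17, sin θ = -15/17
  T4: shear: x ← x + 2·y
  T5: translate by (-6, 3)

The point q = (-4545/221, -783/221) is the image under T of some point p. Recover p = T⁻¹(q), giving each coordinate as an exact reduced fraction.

T1 = [-1 0 0; 0 3 0; 0 0 1]
T2·T1 = [12/13 15/13 0; 5/13 -36/13 0; 0 0 1]
T3·…·T1 = [171/221 -420/221 0; -140/221 -513/221 0; 0 0 1]
T4·…·T1 = [-109/221 -1446/221 0; -140/221 -513/221 0; 0 0 1]
T5·…·T1 = [-109/221 -1446/221 -6; -140/221 -513/221 3; 0 0 1]
det M = -3; M⁻¹ = [171/221 -482/221 2472/221; -140/663 109/663 -389/221; 0 0 1]
M⁻¹ · (-4545/221, -783/221)ᵀ = (3, 2)ᵀ

p = (3, 2)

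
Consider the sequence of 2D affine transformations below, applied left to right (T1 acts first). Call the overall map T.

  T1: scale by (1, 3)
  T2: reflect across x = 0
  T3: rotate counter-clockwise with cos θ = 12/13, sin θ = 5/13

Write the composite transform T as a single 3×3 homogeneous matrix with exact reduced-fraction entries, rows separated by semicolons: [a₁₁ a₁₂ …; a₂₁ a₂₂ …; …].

T = [-12/13 -15/13 0; -5/13 36/13 0; 0 0 1]

T1 = [1 0 0; 0 3 0; 0 0 1]
T2·T1 = [-1 0 0; 0 3 0; 0 0 1]
T3·…·T1 = [-12/13 -15/13 0; -5/13 36/13 0; 0 0 1]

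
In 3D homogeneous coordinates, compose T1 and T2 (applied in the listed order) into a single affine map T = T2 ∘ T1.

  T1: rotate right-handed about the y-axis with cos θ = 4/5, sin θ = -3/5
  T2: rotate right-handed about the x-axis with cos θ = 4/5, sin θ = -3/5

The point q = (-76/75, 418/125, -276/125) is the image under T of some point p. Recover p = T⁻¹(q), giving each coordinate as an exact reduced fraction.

p = (-2/3, 4, 4/5)

T1 = [4/5 0 -3/5 0; 0 1 0 0; 3/5 0 4/5 0; 0 0 0 1]
T2·T1 = [4/5 0 -3/5 0; 9/25 4/5 12/25 0; 12/25 -3/5 16/25 0; 0 0 0 1]
det M = 1; M⁻¹ = [4/5 9/25 12/25 0; 0 4/5 -3/5 0; -3/5 12/25 16/25 0; 0 0 0 1]
M⁻¹ · (-76/75, 418/125, -276/125)ᵀ = (-2/3, 4, 4/5)ᵀ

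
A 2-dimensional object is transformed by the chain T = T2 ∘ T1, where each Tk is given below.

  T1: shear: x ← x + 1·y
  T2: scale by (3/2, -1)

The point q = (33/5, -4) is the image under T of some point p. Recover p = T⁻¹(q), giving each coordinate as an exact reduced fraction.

p = (2/5, 4)

T1 = [1 1 0; 0 1 0; 0 0 1]
T2·T1 = [3/2 3/2 0; 0 -1 0; 0 0 1]
det M = -3/2; M⁻¹ = [2/3 1 0; 0 -1 0; 0 0 1]
M⁻¹ · (33/5, -4)ᵀ = (2/5, 4)ᵀ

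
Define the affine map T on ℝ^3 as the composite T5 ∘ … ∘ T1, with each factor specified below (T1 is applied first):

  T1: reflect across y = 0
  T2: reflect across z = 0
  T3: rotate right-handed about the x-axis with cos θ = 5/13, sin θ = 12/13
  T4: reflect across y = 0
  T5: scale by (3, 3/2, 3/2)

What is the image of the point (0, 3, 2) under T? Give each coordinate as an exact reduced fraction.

T(p) = (0, -27/26, -69/13)

T1 reflect across y = 0: (0, 3, 2) → (0, -3, 2)
T2 reflect across z = 0: (0, -3, 2) → (0, -3, -2)
T3 rotate right-handed about the x-axis with cos θ = 5/13, sin θ = 12/13: (0, -3, -2) → (0, 9/13, -46/13)
T4 reflect across y = 0: (0, 9/13, -46/13) → (0, -9/13, -46/13)
T5 scale by (3, 3/2, 3/2): (0, -9/13, -46/13) → (0, -27/26, -69/13)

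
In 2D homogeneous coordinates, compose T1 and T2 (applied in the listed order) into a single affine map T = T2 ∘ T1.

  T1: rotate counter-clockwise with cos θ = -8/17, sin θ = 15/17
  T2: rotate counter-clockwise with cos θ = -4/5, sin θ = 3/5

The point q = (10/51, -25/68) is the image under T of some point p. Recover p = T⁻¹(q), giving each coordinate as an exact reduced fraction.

p = (1/3, 1/4)

T1 = [-8/17 -15/17 0; 15/17 -8/17 0; 0 0 1]
T2·T1 = [-13/85 84/85 0; -84/85 -13/85 0; 0 0 1]
det M = 1; M⁻¹ = [-13/85 -84/85 0; 84/85 -13/85 0; 0 0 1]
M⁻¹ · (10/51, -25/68)ᵀ = (1/3, 1/4)ᵀ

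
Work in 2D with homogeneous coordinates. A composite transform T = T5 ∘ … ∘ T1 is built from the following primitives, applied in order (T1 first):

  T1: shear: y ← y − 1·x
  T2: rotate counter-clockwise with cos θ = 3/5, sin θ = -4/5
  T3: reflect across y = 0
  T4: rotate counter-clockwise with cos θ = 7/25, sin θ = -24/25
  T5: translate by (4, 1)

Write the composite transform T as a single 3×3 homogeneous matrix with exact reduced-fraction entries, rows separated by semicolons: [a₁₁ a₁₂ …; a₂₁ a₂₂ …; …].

T = [161/125 -44/125 4; 73/125 -117/125 1; 0 0 1]

T1 = [1 0 0; -1 1 0; 0 0 1]
T2·T1 = [-1/5 4/5 0; -7/5 3/5 0; 0 0 1]
T3·…·T1 = [-1/5 4/5 0; 7/5 -3/5 0; 0 0 1]
T4·…·T1 = [161/125 -44/125 0; 73/125 -117/125 0; 0 0 1]
T5·…·T1 = [161/125 -44/125 4; 73/125 -117/125 1; 0 0 1]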